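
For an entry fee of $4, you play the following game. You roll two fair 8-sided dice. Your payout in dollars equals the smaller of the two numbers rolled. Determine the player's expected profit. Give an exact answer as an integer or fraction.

Distribution of the smaller of the two numbers rolled: 1 w.p. 15/64, 2 w.p. 13/64, 3 w.p. 11/64, 4 w.p. 9/64, 5 w.p. 7/64, 6 w.p. 5/64, …
E[payout] = (15/64)·1 + (13/64)·2 + (11/64)·3 + (9/64)·4 + (7/64)·5 + (5/64)·6 + (3/64)·7 + (1/64)·8 = 51/16
Expected profit = 51/16 − 4 = -13/16

-13/16 dollars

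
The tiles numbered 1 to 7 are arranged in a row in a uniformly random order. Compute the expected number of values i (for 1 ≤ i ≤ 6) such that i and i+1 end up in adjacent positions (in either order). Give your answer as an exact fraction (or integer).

For each i ∈ {1,…,6}, let Xᵢ = 1 if i and i+1 are adjacent. P(Xᵢ=1) = 2·(7−1)!/7! = 2/7.
By linearity, E[ΣXᵢ] = (6)·(2/7) = 12/7.

12/7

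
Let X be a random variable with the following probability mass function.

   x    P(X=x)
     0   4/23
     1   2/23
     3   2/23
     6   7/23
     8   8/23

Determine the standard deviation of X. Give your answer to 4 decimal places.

3.0854

E[X] = 114/23, E[X²] = 784/23
Var(X) = E[X²] − (E[X])² = 784/23 − 12996/529 = 5036/529
SD(X) = √(5036/529) ≈ 3.0854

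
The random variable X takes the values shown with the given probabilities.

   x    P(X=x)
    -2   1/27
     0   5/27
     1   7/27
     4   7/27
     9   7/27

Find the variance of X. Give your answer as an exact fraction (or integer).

E[X] = (1/27)·(-2) + (5/27)·0 + (7/27)·1 + (7/27)·4 + (7/27)·9 = 32/9
E[X²] = (1/27)·4 + (5/27)·0 + (7/27)·1 + (7/27)·16 + (7/27)·81 = 230/9
Var(X) = 230/9 − (32/9)² = 1046/81

1046/81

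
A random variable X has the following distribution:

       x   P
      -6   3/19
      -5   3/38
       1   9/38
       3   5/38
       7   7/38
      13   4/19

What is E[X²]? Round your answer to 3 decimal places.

53.684

E[X²] = (3/19)·36 + (3/38)·25 + (9/38)·1 + (5/38)·9 + (7/38)·49 + (4/19)·169
     = 1020/19 ≈ 53.684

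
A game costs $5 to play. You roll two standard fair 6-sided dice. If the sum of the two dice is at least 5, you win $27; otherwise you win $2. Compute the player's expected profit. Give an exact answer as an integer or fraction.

107/6 dollars

E[payout] = (1/6)·2 + (5/6)·27 = 137/6
Expected profit = 137/6 − 5 = 107/6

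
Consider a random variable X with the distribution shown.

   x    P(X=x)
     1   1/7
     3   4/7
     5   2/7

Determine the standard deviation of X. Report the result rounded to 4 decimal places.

1.2778

E[X] = 23/7, E[X²] = 87/7
Var(X) = E[X²] − (E[X])² = 87/7 − 529/49 = 80/49
SD(X) = √(80/49) ≈ 1.2778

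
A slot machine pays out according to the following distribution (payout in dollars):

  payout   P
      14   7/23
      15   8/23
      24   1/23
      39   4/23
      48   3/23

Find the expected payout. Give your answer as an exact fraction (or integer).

E[X] = (7/23)·14 + (8/23)·15 + (1/23)·24 + (4/23)·39 + (3/23)·48
     = 542/23

542/23 dollars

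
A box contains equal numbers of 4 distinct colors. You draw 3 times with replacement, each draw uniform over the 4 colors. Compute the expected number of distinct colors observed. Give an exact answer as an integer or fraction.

37/16

Let Xⱼ=1 if type j appears at least once. P(Xⱼ=1) = 1 − ((4−1)/4)^3 = 37/64.
E[#distinct] = 4·37/64 = 37/16.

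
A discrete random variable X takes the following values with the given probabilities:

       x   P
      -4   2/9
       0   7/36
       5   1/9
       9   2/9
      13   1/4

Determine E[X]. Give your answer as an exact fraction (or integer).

59/12

E[X] = (2/9)·(-4) + (7/36)·0 + (1/9)·5 + (2/9)·9 + (1/4)·13
     = 59/12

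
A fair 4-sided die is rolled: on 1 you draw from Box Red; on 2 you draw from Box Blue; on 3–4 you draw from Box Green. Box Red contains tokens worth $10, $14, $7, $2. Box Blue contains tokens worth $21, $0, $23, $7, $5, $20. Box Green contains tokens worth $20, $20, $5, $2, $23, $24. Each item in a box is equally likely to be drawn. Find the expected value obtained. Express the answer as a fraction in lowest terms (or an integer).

E[X | Box Red] = (10 + 14 + 7 + 2)/4 = 33/4
E[X | Box Blue] = (21 + 0 + 23 + 7 + 5 + 20)/6 = 38/3
E[X | Box Green] = (20 + 20 + 5 + 2 + 23 + 24)/6 = 47/3
E[X] = (1/4)·33/4 + (1/4)·38/3 + (1/2)·47/3 = 209/16

209/16 dollars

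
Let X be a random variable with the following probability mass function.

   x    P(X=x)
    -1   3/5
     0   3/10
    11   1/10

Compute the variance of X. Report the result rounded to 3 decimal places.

12.450

E[X] = (3/5)·(-1) + (3/10)·0 + (1/10)·11 = 1/2
E[X²] = (3/5)·1 + (3/10)·0 + (1/10)·121 = 127/10
Var(X) = 127/10 − (1/2)² = 249/20 ≈ 12.450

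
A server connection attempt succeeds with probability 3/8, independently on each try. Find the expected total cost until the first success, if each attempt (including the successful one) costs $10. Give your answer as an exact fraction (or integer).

80/3 dollars

E[#attempts] = 1/p = 8/3; E[cost] = 10·8/3 = 80/3.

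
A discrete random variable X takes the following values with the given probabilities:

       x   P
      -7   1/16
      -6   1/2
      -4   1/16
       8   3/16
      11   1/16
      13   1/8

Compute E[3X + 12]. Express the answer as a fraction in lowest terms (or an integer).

99/8

E[3x+12] = (1/16)·(-9) + (1/2)·(-6) + (1/16)·0 + (3/16)·36 + (1/16)·45 + (1/8)·51
     = 99/8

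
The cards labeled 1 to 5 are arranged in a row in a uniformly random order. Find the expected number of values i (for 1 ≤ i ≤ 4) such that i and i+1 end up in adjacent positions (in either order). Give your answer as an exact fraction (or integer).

For each i ∈ {1,…,4}, let Xᵢ = 1 if i and i+1 are adjacent. P(Xᵢ=1) = 2·(5−1)!/5! = 2/5.
By linearity, E[ΣXᵢ] = (4)·(2/5) = 8/5.

8/5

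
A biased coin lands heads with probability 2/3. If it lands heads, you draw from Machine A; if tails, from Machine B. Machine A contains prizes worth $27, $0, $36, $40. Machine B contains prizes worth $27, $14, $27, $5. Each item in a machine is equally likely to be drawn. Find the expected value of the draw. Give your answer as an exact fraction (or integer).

93/4 dollars

E[X | Machine A] = (27 + 0 + 36 + 40)/4 = 103/4
E[X | Machine B] = (27 + 14 + 27 + 5)/4 = 73/4
E[X] = (2/3)·103/4 + (1/3)·73/4 = 93/4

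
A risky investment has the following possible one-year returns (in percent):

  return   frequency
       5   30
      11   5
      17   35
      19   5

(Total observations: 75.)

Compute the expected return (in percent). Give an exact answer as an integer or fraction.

Total = 75, so P(return=5) = 30/75, etc.
E[X] = (2/5)·5 + (1/15)·11 + (7/15)·17 + (1/15)·19
     = 179/15

179/15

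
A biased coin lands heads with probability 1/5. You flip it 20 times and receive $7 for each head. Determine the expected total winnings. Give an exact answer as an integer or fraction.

E[#heads] = 20·1/5 = 4 (linearity over flips).
E[winnings] = 7·4 = 28.

$28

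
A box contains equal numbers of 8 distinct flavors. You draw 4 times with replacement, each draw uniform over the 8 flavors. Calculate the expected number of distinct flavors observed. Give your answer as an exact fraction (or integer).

Let Xⱼ=1 if type j appears at least once. P(Xⱼ=1) = 1 − ((8−1)/8)^4 = 1695/4096.
E[#distinct] = 8·1695/4096 = 1695/512.

1695/512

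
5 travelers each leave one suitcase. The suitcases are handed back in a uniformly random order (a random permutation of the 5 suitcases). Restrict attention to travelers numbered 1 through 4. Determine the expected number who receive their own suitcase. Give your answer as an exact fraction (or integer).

Let Xᵢ = 1 if person i gets their own suitcase. For each i, P(Xᵢ=1) = 1/5.
By linearity of expectation, E[X₁+…+X_4] = 4·(1/5) = 4/5.

4/5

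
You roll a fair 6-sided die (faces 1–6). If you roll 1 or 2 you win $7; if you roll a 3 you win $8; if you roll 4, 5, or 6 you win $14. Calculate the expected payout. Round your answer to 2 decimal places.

$10.67

E[payout] = (1/3)·7 + (1/6)·8 + (1/2)·14 = 32/3
≈ $10.67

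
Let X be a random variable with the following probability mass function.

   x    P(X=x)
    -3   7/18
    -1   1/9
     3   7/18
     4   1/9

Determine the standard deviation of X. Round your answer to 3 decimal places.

2.963

E[X] = 1/3, E[X²] = 80/9
Var(X) = E[X²] − (E[X])² = 80/9 − 1/9 = 79/9
SD(X) = √(79/9) ≈ 2.963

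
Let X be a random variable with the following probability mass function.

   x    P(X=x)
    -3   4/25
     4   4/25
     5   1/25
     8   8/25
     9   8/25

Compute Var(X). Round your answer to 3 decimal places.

E[X] = (4/25)·(-3) + (4/25)·4 + (1/25)·5 + (8/25)·8 + (8/25)·9 = 29/5
E[X²] = (4/25)·9 + (4/25)·16 + (1/25)·25 + (8/25)·64 + (8/25)·81 = 257/5
Var(X) = 257/5 − (29/5)² = 444/25 ≈ 17.760

17.760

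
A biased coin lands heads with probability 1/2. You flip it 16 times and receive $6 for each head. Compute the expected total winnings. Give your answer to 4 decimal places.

E[#heads] = 16·1/2 = 8 (linearity over flips).
E[winnings] = 6·8 = 48.
≈ 48.0000

$48.0000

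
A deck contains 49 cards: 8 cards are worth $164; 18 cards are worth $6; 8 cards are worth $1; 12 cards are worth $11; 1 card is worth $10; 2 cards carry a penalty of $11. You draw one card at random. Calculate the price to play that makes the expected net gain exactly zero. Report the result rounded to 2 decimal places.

$31.59

E[payout] = (8/49)·164 + (18/49)·6 + (8/49)·1 + (12/49)·11 + (1/49)·10 + (2/49)·(-11) = 1548/49
Fair fee = E[payout] = 1548/49 ≈ $31.59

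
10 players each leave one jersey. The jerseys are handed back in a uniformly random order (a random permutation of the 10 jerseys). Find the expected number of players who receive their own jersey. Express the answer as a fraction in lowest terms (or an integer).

Let Xᵢ = 1 if person i gets their own jersey. For each i, P(Xᵢ=1) = 1/10.
By linearity of expectation, E[X₁+…+X_10] = 10·(1/10) = 1.

1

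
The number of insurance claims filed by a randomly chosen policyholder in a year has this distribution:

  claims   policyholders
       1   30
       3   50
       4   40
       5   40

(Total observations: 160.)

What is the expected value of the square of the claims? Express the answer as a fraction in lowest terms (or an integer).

53/4

Total = 160, so P(claims=1) = 30/160, etc.
E[X²] = (3/16)·1 + (5/16)·9 + (1/4)·16 + (1/4)·25
     = 53/4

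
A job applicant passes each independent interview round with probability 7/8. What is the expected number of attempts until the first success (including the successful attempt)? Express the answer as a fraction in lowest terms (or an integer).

8/7

For a geometric distribution, E[trials] = 1/p = 1/(7/8) = 8/7.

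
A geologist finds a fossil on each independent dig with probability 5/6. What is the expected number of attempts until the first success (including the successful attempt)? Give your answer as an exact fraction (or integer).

6/5

For a geometric distribution, E[trials] = 1/p = 1/(5/6) = 6/5.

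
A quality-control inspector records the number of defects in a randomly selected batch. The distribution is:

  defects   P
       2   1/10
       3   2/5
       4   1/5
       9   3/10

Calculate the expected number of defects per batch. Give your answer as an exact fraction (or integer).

E[X] = (1/10)·2 + (2/5)·3 + (1/5)·4 + (3/10)·9
     = 49/10

49/10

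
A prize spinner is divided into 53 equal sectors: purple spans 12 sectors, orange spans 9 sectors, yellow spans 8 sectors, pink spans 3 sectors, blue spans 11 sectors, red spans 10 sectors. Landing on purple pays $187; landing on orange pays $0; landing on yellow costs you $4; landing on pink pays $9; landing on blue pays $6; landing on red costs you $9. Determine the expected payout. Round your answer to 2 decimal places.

$41.79

E[payout] = (12/53)·187 + (9/53)·0 + (8/53)·(-4) + (3/53)·9 + (11/53)·6 + (10/53)·(-9) = 2215/53
≈ $41.79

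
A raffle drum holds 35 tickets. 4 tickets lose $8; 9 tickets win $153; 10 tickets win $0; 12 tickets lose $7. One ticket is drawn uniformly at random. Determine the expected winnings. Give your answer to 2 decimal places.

E[payout] = (4/35)·(-8) + (9/35)·153 + (10/35)·0 + (12/35)·(-7) = 1261/35
≈ $36.03

$36.03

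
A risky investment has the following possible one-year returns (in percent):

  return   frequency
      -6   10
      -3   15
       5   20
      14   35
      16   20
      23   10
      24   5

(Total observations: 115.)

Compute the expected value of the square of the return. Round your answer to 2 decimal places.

183.87

Total = 115, so P(return=-6) = 10/115, etc.
E[X²] = (2/23)·36 + (3/23)·9 + (4/23)·25 + (7/23)·196 + (4/23)·256 + (2/23)·529 + (1/23)·576
     = 4229/23 ≈ 183.87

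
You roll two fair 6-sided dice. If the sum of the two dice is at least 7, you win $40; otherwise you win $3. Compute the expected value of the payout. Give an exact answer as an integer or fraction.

295/12 dollars

E[payout] = (5/12)·3 + (7/12)·40 = 295/12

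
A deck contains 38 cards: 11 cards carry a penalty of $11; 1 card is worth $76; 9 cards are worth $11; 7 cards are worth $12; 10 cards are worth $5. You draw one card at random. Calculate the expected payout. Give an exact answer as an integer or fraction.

E[payout] = (11/38)·(-11) + (1/38)·76 + (9/38)·11 + (7/38)·12 + (10/38)·5 = 94/19

94/19 dollars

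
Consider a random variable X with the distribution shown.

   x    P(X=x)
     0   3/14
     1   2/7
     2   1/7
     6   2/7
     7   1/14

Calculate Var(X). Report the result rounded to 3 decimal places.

E[X] = (3/14)·0 + (2/7)·1 + (1/7)·2 + (2/7)·6 + (1/14)·7 = 39/14
E[X²] = (3/14)·0 + (2/7)·1 + (1/7)·4 + (2/7)·36 + (1/14)·49 = 205/14
Var(X) = 205/14 − (39/14)² = 1349/196 ≈ 6.883

6.883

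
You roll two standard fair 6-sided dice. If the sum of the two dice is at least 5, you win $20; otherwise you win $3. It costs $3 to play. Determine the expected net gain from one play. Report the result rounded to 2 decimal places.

E[payout] = (1/6)·3 + (5/6)·20 = 103/6
Expected profit = 103/6 − 3 = 85/6 ≈ $14.17

$14.17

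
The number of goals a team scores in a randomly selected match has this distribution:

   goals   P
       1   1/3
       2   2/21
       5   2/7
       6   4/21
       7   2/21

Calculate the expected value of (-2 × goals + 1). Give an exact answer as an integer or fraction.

-137/21

E[-2x+1] = (1/3)·(-1) + (2/21)·(-3) + (2/7)·(-9) + (4/21)·(-11) + (2/21)·(-13)
     = -137/21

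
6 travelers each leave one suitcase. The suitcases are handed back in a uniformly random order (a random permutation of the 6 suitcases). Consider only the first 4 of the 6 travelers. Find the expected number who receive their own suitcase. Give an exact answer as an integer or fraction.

Let Xᵢ = 1 if person i gets their own suitcase. For each i, P(Xᵢ=1) = 1/6.
By linearity of expectation, E[X₁+…+X_4] = 4·(1/6) = 2/3.

2/3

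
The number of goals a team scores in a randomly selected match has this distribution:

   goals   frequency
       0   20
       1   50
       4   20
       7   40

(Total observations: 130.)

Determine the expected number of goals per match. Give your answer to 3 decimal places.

Total = 130, so P(goals=0) = 20/130, etc.
E[X] = (2/13)·0 + (5/13)·1 + (2/13)·4 + (4/13)·7
     = 41/13 ≈ 3.154

3.154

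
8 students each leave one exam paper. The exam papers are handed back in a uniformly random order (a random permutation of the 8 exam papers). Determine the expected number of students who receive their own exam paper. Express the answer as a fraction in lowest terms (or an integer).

1

Let Xᵢ = 1 if person i gets their own exam paper. For each i, P(Xᵢ=1) = 1/8.
By linearity of expectation, E[X₁+…+X_8] = 8·(1/8) = 1.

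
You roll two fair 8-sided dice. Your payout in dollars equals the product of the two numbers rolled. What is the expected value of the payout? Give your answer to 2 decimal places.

$20.25

Distribution of the product of the two numbers rolled: 1 w.p. 1/64, 2 w.p. 1/32, 3 w.p. 1/32, 4 w.p. 3/64, 5 w.p. 1/32, 6 w.p. 1/16, …
E[payout] = (1/64)·1 + (1/32)·2 + (1/32)·3 + (3/64)·4 + (1/32)·5 + (1/16)·6 + (1/32)·7 + (1/16)·8 + (1/64)·9 + (1/32)·10 + (1/16)·12 + (1/32)·14 + (1/32)·15 + (3/64)·16 + (1/32)·18 + (1/32)·20 + (1/32)·21 + (1/16)·24 + (1/64)·25 + (1/32)·28 + (1/32)·30 + (1/32)·32 + (1/32)·35 + (1/64)·36 + (1/32)·40 + (1/32)·42 + (1/32)·48 + (1/64)·49 + (1/32)·56 + (1/64)·64 = 81/4
≈ $20.25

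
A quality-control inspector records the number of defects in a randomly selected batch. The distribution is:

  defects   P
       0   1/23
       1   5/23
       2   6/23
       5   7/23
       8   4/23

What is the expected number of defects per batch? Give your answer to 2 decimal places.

E[X] = (1/23)·0 + (5/23)·1 + (6/23)·2 + (7/23)·5 + (4/23)·8
     = 84/23 ≈ 3.65

3.65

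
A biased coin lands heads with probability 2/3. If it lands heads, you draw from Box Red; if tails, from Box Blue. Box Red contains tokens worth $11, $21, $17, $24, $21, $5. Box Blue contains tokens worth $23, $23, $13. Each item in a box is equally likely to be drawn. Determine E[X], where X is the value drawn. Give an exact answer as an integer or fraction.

E[X | Box Red] = (11 + 21 + 17 + 24 + 21 + 5)/6 = 33/2
E[X | Box Blue] = (23 + 23 + 13)/3 = 59/3
E[X] = (2/3)·33/2 + (1/3)·59/3 = 158/9

158/9 dollars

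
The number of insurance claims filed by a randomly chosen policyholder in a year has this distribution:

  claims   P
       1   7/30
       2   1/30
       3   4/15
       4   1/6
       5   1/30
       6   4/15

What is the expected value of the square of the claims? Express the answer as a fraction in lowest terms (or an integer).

238/15

E[X²] = (7/30)·1 + (1/30)·4 + (4/15)·9 + (1/6)·16 + (1/30)·25 + (4/15)·36
     = 238/15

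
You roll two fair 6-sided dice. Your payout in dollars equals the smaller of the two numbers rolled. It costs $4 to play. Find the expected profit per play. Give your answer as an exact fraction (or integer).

Distribution of the smaller of the two numbers rolled: 1 w.p. 11/36, 2 w.p. 1/4, 3 w.p. 7/36, 4 w.p. 5/36, 5 w.p. 1/12, 6 w.p. 1/36
E[payout] = (11/36)·1 + (1/4)·2 + (7/36)·3 + (5/36)·4 + (1/12)·5 + (1/36)·6 = 91/36
Expected profit = 91/36 − 4 = -53/36

-53/36 dollars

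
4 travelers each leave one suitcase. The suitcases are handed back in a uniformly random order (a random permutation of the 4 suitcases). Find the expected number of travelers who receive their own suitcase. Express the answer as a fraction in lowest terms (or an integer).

Let Xᵢ = 1 if person i gets their own suitcase. For each i, P(Xᵢ=1) = 1/4.
By linearity of expectation, E[X₁+…+X_4] = 4·(1/4) = 1.

1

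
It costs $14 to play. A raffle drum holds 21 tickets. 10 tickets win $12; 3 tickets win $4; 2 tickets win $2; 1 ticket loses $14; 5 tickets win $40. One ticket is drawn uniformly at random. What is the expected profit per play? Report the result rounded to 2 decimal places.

$1.33

E[payout] = (10/21)·12 + (3/21)·4 + (2/21)·2 + (1/21)·(-14) + (5/21)·40 = 46/3
Expected profit = 46/3 − 14 = 4/3 ≈ $1.33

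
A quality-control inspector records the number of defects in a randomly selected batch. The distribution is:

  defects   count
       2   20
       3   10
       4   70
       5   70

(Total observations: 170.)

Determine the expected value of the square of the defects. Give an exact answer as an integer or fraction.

Total = 170, so P(defects=2) = 20/170, etc.
E[X²] = (2/17)·4 + (1/17)·9 + (7/17)·16 + (7/17)·25
     = 304/17

304/17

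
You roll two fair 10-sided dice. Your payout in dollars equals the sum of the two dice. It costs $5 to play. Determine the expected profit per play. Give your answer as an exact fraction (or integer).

Distribution of the sum of the two dice: 2 w.p. 1/100, 3 w.p. 1/50, 4 w.p. 3/100, 5 w.p. 1/25, 6 w.p. 1/20, 7 w.p. 3/50, …
E[payout] = (1/100)·2 + (1/50)·3 + (3/100)·4 + (1/25)·5 + (1/20)·6 + (3/50)·7 + (7/100)·8 + (2/25)·9 + (9/100)·10 + (1/10)·11 + (9/100)·12 + (2/25)·13 + (7/100)·14 + (3/50)·15 + (1/20)·16 + (1/25)·17 + (3/100)·18 + (1/50)·19 + (1/100)·20 = 11
Expected profit = 11 − 5 = 6

$6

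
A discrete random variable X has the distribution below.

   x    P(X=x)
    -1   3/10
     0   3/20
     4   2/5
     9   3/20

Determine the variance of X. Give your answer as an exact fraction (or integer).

E[X] = (3/10)·(-1) + (3/20)·0 + (2/5)·4 + (3/20)·9 = 53/20
E[X²] = (3/10)·1 + (3/20)·0 + (2/5)·16 + (3/20)·81 = 377/20
Var(X) = 377/20 − (53/20)² = 4731/400

4731/400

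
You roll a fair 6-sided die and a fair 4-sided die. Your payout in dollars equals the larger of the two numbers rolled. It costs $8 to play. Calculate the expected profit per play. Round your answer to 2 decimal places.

Distribution of the larger of the two numbers rolled: 1 w.p. 1/24, 2 w.p. 1/8, 3 w.p. 5/24, 4 w.p. 7/24, 5 w.p. 1/6, 6 w.p. 1/6
E[payout] = (1/24)·1 + (1/8)·2 + (5/24)·3 + (7/24)·4 + (1/6)·5 + (1/6)·6 = 47/12
Expected profit = 47/12 − 8 = -49/12 ≈ -$4.08

-$4.08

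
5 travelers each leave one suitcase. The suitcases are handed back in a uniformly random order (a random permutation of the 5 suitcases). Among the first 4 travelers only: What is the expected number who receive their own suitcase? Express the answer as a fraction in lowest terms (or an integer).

Let Xᵢ = 1 if person i gets their own suitcase. For each i, P(Xᵢ=1) = 1/5.
By linearity of expectation, E[X₁+…+X_4] = 4·(1/5) = 4/5.

4/5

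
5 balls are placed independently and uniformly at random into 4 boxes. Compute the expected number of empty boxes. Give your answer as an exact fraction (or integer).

243/256

Let Xⱼ=1 if box j is empty. P(Xⱼ=1) = ((4-1)/4)^5 = 243/1024.
By linearity, E[#empty] = 4·243/1024 = 243/256.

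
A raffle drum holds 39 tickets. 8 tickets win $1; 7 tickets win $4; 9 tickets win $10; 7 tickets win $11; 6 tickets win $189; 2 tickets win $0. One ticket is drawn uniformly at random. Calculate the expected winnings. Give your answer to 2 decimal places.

E[payout] = (8/39)·1 + (7/39)·4 + (9/39)·10 + (7/39)·11 + (6/39)·189 + (2/39)·0 = 1337/39
≈ $34.28

$34.28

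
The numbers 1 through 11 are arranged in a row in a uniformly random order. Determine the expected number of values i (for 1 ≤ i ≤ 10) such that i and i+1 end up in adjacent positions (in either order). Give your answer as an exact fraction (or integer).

20/11

For each i ∈ {1,…,10}, let Xᵢ = 1 if i and i+1 are adjacent. P(Xᵢ=1) = 2·(11−1)!/11! = 2/11.
By linearity, E[ΣXᵢ] = (10)·(2/11) = 20/11.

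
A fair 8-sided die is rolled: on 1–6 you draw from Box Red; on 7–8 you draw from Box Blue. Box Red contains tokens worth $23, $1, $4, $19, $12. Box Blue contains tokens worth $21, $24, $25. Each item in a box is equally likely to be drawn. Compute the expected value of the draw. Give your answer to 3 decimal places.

$14.683

E[X | Box Red] = (23 + 1 + 4 + 19 + 12)/5 = 59/5
E[X | Box Blue] = (21 + 24 + 25)/3 = 70/3
E[X] = (3/4)·59/5 + (1/4)·70/3 = 881/60 ≈ 14.683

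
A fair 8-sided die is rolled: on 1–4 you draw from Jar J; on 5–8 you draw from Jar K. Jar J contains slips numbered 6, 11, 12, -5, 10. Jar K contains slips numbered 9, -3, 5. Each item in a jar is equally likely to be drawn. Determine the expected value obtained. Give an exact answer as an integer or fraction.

157/30

E[X | Jar J] = (6 + 11 + 12 − 5 + 10)/5 = 34/5
E[X | Jar K] = (9 − 3 + 5)/3 = 11/3
E[X] = (1/2)·34/5 + (1/2)·11/3 = 157/30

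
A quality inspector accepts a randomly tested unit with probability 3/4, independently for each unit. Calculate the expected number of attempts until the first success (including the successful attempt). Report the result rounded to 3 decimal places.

For a geometric distribution, E[trials] = 1/p = 1/(3/4) = 4/3.
≈ 1.333

1.333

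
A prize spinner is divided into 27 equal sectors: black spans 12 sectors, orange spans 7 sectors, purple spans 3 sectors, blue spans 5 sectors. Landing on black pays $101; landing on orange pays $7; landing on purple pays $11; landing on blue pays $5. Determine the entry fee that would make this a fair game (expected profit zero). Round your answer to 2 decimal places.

E[payout] = (12/27)·101 + (7/27)·7 + (3/27)·11 + (5/27)·5 = 1319/27
Fair fee = E[payout] = 1319/27 ≈ $48.85

$48.85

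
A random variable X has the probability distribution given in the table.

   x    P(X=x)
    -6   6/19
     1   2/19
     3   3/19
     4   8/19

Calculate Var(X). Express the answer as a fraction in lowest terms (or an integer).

7038/361

E[X] = (6/19)·(-6) + (2/19)·1 + (3/19)·3 + (8/19)·4 = 7/19
E[X²] = (6/19)·36 + (2/19)·1 + (3/19)·9 + (8/19)·16 = 373/19
Var(X) = 373/19 − (7/19)² = 7038/361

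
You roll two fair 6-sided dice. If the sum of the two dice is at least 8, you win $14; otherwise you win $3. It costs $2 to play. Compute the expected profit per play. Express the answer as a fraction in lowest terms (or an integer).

67/12 dollars

E[payout] = (7/12)·3 + (5/12)·14 = 91/12
Expected profit = 91/12 − 2 = 67/12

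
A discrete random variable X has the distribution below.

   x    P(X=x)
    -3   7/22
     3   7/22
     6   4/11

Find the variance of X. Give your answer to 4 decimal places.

14.0579

E[X] = (7/22)·(-3) + (7/22)·3 + (4/11)·6 = 24/11
E[X²] = (7/22)·9 + (7/22)·9 + (4/11)·36 = 207/11
Var(X) = 207/11 − (24/11)² = 1701/121 ≈ 14.0579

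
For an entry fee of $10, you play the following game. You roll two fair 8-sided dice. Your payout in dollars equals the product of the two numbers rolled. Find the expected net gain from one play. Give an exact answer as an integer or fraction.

41/4 dollars

Distribution of the product of the two numbers rolled: 1 w.p. 1/64, 2 w.p. 1/32, 3 w.p. 1/32, 4 w.p. 3/64, 5 w.p. 1/32, 6 w.p. 1/16, …
E[payout] = (1/64)·1 + (1/32)·2 + (1/32)·3 + (3/64)·4 + (1/32)·5 + (1/16)·6 + (1/32)·7 + (1/16)·8 + (1/64)·9 + (1/32)·10 + (1/16)·12 + (1/32)·14 + (1/32)·15 + (3/64)·16 + (1/32)·18 + (1/32)·20 + (1/32)·21 + (1/16)·24 + (1/64)·25 + (1/32)·28 + (1/32)·30 + (1/32)·32 + (1/32)·35 + (1/64)·36 + (1/32)·40 + (1/32)·42 + (1/32)·48 + (1/64)·49 + (1/32)·56 + (1/64)·64 = 81/4
Expected profit = 81/4 − 10 = 41/4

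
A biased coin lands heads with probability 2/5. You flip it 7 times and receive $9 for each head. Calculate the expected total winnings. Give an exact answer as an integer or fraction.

E[#heads] = 7·2/5 = 14/5 (linearity over flips).
E[winnings] = 9·14/5 = 126/5.

126/5 dollars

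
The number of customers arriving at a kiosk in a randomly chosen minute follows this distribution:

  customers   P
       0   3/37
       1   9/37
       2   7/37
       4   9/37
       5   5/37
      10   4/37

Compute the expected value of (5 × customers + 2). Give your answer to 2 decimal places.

18.76

E[5x+2] = (3/37)·2 + (9/37)·7 + (7/37)·12 + (9/37)·22 + (5/37)·27 + (4/37)·52
     = 694/37 ≈ 18.76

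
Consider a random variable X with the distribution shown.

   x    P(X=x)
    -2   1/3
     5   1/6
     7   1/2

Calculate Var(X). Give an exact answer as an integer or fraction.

149/9

E[X] = (1/3)·(-2) + (1/6)·5 + (1/2)·7 = 11/3
E[X²] = (1/3)·4 + (1/6)·25 + (1/2)·49 = 30
Var(X) = 30 − (11/3)² = 149/9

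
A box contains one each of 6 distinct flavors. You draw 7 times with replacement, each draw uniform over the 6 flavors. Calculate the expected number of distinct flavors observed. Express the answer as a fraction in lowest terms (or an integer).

Let Xⱼ=1 if type j appears at least once. P(Xⱼ=1) = 1 − ((6−1)/6)^7 = 201811/279936.
E[#distinct] = 6·201811/279936 = 201811/46656.

201811/46656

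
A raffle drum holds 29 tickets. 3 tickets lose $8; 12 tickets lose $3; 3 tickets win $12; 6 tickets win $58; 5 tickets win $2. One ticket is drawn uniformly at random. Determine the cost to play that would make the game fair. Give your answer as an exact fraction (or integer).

334/29 dollars

E[payout] = (3/29)·(-8) + (12/29)·(-3) + (3/29)·12 + (6/29)·58 + (5/29)·2 = 334/29
Fair fee = E[payout] = 334/29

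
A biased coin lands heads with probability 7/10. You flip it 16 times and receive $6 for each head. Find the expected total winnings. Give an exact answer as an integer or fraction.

336/5 dollars

E[#heads] = 16·7/10 = 56/5 (linearity over flips).
E[winnings] = 6·56/5 = 336/5.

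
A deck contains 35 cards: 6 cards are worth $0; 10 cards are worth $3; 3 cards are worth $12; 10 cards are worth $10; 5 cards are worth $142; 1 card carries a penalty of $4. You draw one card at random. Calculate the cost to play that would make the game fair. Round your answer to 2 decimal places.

$24.91

E[payout] = (6/35)·0 + (10/35)·3 + (3/35)·12 + (10/35)·10 + (5/35)·142 + (1/35)·(-4) = 872/35
Fair fee = E[payout] = 872/35 ≈ $24.91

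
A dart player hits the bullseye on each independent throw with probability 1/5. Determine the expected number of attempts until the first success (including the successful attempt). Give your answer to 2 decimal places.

For a geometric distribution, E[trials] = 1/p = 1/(1/5) = 5.
≈ 5.00

5.00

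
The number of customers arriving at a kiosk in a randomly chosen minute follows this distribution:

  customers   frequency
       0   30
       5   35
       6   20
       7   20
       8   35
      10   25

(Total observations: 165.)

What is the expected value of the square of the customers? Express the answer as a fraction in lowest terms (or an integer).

133/3

Total = 165, so P(customers=0) = 30/165, etc.
E[X²] = (2/11)·0 + (7/33)·25 + (4/33)·36 + (4/33)·49 + (7/33)·64 + (5/33)·100
     = 133/3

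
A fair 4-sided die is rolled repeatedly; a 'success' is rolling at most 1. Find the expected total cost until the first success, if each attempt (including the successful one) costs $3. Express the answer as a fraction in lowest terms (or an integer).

E[#attempts] = 1/p = 4; E[cost] = 3·4 = 12.

$12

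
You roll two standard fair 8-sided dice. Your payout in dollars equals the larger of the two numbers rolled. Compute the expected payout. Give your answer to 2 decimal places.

Distribution of the larger of the two numbers rolled: 1 w.p. 1/64, 2 w.p. 3/64, 3 w.p. 5/64, 4 w.p. 7/64, 5 w.p. 9/64, 6 w.p. 11/64, …
E[payout] = (1/64)·1 + (3/64)·2 + (5/64)·3 + (7/64)·4 + (9/64)·5 + (11/64)·6 + (13/64)·7 + (15/64)·8 = 93/16
≈ $5.81

$5.81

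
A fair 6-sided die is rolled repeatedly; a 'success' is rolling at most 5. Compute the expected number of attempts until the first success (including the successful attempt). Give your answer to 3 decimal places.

1.200

For a geometric distribution, E[trials] = 1/p = 1/(5/6) = 6/5.
≈ 1.200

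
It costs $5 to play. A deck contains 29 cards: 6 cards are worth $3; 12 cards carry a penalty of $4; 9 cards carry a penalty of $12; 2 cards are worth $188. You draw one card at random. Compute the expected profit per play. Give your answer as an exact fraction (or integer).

93/29 dollars

E[payout] = (6/29)·3 + (12/29)·(-4) + (9/29)·(-12) + (2/29)·188 = 238/29
Expected profit = 238/29 − 5 = 93/29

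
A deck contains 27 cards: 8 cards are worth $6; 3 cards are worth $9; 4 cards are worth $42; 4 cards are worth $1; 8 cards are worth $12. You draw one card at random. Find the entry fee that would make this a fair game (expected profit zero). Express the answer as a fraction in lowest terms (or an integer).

E[payout] = (8/27)·6 + (3/27)·9 + (4/27)·42 + (4/27)·1 + (8/27)·12 = 343/27
Fair fee = E[payout] = 343/27

343/27 dollars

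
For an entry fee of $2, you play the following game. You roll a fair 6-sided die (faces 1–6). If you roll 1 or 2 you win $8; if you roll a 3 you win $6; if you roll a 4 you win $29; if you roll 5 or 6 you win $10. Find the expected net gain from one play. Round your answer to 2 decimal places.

E[payout] = (1/6)·6 + (1/3)·8 + (1/3)·10 + (1/6)·29 = 71/6
Expected profit = 71/6 − 2 = 59/6 ≈ $9.83

$9.83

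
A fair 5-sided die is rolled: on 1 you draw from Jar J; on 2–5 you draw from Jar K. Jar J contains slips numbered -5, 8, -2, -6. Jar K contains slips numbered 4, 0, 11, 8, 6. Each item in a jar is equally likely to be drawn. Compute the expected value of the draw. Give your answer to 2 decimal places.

4.39

E[X | Jar J] = (-5 + 8 − 2 − 6)/4 = -5/4
E[X | Jar K] = (4 + 0 + 11 + 8 + 6)/5 = 29/5
E[X] = (1/5)·(-5/4) + (4/5)·29/5 = 439/100 ≈ 4.39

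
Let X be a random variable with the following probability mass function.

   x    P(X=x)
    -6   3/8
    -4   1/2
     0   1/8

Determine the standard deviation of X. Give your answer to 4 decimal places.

E[X] = -17/4, E[X²] = 43/2
Var(X) = E[X²] − (E[X])² = 43/2 − 289/16 = 55/16
SD(X) = √(55/16) ≈ 1.8540

1.8540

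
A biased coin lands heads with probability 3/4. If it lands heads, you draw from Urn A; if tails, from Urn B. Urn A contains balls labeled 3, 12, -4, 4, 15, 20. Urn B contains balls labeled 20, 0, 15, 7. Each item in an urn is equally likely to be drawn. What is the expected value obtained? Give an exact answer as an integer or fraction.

E[X | Urn A] = (3 + 12 − 4 + 4 + 15 + 20)/6 = 25/3
E[X | Urn B] = (20 + 0 + 15 + 7)/4 = 21/2
E[X] = (3/4)·25/3 + (1/4)·21/2 = 71/8

71/8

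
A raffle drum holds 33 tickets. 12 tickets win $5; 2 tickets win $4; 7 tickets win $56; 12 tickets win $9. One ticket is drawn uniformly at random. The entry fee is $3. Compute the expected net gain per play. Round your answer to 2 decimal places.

$14.21

E[payout] = (12/33)·5 + (2/33)·4 + (7/33)·56 + (12/33)·9 = 568/33
Expected profit = 568/33 − 3 = 469/33 ≈ $14.21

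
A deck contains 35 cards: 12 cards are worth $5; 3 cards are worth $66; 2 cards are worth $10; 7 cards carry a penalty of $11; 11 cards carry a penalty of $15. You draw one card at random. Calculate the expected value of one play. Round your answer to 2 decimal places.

E[payout] = (12/35)·5 + (3/35)·66 + (2/35)·10 + (7/35)·(-11) + (11/35)·(-15) = 36/35
≈ $1.03

$1.03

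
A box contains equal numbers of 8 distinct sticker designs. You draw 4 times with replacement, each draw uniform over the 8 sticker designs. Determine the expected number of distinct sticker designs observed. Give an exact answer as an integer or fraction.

1695/512

Let Xⱼ=1 if type j appears at least once. P(Xⱼ=1) = 1 − ((8−1)/8)^4 = 1695/4096.
E[#distinct] = 8·1695/4096 = 1695/512.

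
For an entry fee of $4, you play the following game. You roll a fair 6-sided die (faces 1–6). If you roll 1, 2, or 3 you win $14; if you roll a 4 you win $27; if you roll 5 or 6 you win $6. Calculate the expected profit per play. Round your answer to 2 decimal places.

E[payout] = (1/3)·6 + (1/2)·14 + (1/6)·27 = 27/2
Expected profit = 27/2 − 4 = 19/2 ≈ $9.50

$9.50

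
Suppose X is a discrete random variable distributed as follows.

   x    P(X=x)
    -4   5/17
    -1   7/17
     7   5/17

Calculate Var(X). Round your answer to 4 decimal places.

19.3080

E[X] = (5/17)·(-4) + (7/17)·(-1) + (5/17)·7 = 8/17
E[X²] = (5/17)·16 + (7/17)·1 + (5/17)·49 = 332/17
Var(X) = 332/17 − (8/17)² = 5580/289 ≈ 19.3080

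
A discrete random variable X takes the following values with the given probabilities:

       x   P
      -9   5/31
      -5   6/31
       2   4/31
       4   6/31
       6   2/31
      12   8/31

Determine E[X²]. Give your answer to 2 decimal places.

E[X²] = (5/31)·81 + (6/31)·25 + (4/31)·4 + (6/31)·16 + (2/31)·36 + (8/31)·144
     = 61 ≈ 61.00

61.00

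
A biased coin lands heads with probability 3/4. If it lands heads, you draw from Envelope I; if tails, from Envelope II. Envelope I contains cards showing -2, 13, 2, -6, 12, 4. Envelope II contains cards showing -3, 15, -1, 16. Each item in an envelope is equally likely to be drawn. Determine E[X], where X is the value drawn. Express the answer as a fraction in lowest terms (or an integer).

73/16

E[X | Envelope I] = (-2 + 13 + 2 − 6 + 12 + 4)/6 = 23/6
E[X | Envelope II] = (-3 + 15 − 1 + 16)/4 = 27/4
E[X] = (3/4)·23/6 + (1/4)·27/4 = 73/16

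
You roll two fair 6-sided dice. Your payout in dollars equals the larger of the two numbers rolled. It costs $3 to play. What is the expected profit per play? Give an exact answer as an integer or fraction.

Distribution of the larger of the two numbers rolled: 1 w.p. 1/36, 2 w.p. 1/12, 3 w.p. 5/36, 4 w.p. 7/36, 5 w.p. 1/4, 6 w.p. 11/36
E[payout] = (1/36)·1 + (1/12)·2 + (5/36)·3 + (7/36)·4 + (1/4)·5 + (11/36)·6 = 161/36
Expected profit = 161/36 − 3 = 53/36

53/36 dollars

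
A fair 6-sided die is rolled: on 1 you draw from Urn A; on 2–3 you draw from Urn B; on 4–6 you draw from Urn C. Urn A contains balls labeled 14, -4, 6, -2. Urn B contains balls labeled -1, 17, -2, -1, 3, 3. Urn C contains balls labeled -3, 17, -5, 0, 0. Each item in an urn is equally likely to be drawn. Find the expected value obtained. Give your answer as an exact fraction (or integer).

E[X | Urn A] = (14 − 4 + 6 − 2)/4 = 7/2
E[X | Urn B] = (-1 + 17 − 2 − 1 + 3 + 3)/6 = 19/6
E[X | Urn C] = (-3 + 17 − 5 + 0 + 0)/5 = 9/5
E[X] = (1/6)·7/2 + (1/3)·19/6 + (1/2)·9/5 = 457/180

457/180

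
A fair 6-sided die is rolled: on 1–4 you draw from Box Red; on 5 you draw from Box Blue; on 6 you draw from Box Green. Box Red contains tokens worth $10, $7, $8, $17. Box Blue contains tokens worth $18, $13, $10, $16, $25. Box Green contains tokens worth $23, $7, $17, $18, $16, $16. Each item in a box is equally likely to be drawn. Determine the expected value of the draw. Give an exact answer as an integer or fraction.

E[X | Box Red] = (10 + 7 + 8 + 17)/4 = 21/2
E[X | Box Blue] = (18 + 13 + 10 + 16 + 25)/5 = 82/5
E[X | Box Green] = (23 + 7 + 17 + 18 + 16 + 16)/6 = 97/6
E[X] = (2/3)·21/2 + (1/6)·82/5 + (1/6)·97/6 = 2237/180

2237/180 dollars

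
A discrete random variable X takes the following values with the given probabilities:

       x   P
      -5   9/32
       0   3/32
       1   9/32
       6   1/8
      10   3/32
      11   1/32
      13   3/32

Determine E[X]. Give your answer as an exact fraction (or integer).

17/8

E[X] = (9/32)·(-5) + (3/32)·0 + (9/32)·1 + (1/8)·6 + (3/32)·10 + (1/32)·11 + (3/32)·13
     = 17/8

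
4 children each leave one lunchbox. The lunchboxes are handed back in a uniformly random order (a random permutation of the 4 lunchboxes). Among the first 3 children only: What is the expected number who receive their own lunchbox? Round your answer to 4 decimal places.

0.7500

Let Xᵢ = 1 if person i gets their own lunchbox. For each i, P(Xᵢ=1) = 1/4.
By linearity of expectation, E[X₁+…+X_3] = 3·(1/4) = 3/4.
≈ 0.7500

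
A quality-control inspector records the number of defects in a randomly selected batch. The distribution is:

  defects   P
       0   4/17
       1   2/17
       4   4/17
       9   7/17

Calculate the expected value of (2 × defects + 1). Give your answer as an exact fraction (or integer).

E[2x+1] = (4/17)·1 + (2/17)·3 + (4/17)·9 + (7/17)·19
     = 179/17

179/17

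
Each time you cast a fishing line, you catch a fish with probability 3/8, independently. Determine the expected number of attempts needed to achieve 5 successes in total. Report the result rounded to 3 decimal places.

By linearity (sum of 5 independent geometric waits), E[trials] = 5/p = 5/(3/8) = 40/3.
≈ 13.333

13.333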